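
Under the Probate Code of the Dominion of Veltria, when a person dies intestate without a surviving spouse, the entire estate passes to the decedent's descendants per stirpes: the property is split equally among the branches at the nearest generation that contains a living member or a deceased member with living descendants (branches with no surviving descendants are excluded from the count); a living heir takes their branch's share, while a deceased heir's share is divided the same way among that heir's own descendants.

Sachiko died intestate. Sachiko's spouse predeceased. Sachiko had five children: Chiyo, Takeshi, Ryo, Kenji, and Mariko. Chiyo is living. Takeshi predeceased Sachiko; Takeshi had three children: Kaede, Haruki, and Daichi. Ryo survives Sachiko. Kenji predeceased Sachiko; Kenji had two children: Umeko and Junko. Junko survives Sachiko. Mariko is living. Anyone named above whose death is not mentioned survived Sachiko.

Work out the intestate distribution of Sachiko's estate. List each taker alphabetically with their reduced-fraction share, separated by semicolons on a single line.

Chiyo 1/5; Daichi 1/15; Haruki 1/15; Junko 1/10; Kaede 1/15; Mariko 1/5; Ryo 1/5; Umeko 1/10

There is no surviving spouse, so the entire estate passes to Sachiko's descendants per stirpes.
The estate is divided into 5 equal shares of 1/5 among Chiyo, Takeshi, Ryo, Kenji, Mariko.
Chiyo is living and takes 1/5.
Takeshi predeceased; the 1/5 allotted to Takeshi's branch passes to Takeshi's issue by representation.
The 1/5 is divided into 3 equal shares of 1/15 among Kaede, Haruki, Daichi.
Kaede is living and takes 1/15.
Haruki is living and takes 1/15.
Daichi is living and takes 1/15.
Ryo is living and takes 1/5.
Kenji predeceased; the 1/5 allotted to Kenji's branch passes to Kenji's issue by representation.
The 1/5 is divided into 2 equal shares of 1/10 among Umeko, Junko.
Umeko is living and takes 1/10.
Junko is living and takes 1/10.
Mariko is living and takes 1/5.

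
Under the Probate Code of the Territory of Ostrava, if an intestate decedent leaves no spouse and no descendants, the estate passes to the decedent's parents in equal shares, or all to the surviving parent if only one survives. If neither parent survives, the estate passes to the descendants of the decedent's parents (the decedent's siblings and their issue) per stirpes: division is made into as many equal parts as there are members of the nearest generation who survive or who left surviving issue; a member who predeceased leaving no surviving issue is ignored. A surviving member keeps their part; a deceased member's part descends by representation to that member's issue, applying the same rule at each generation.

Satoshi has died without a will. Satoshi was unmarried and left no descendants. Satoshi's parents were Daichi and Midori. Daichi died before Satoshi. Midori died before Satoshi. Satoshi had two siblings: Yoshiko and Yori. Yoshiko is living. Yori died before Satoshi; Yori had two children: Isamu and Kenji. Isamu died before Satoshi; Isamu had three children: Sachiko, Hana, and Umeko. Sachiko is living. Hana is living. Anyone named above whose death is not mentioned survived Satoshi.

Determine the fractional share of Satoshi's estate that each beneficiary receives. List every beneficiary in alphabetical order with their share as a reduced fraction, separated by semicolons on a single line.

Hana 1/12; Kenji 1/4; Sachiko 1/12; Umeko 1/12; Yoshiko 1/2

Neither parent survives and there are no descendants, so the estate passes to Satoshi's siblings and their issue per stirpes.
The estate is divided into 2 equal shares of 1/2 among Yoshiko, Yori.
Yoshiko is living and takes 1/2.
Yori predeceased; the 1/2 allotted to Yori's branch passes to Yori's issue by representation.
The 1/2 is divided into 2 equal shares of 1/4 among Isamu, Kenji.
Isamu predeceased; the 1/4 allotted to Isamu's branch passes to Isamu's issue by representation.
The 1/4 is divided into 3 equal shares of 1/12 among Sachiko, Hana, Umeko.
Sachiko is living and takes 1/12.
Hana is living and takes 1/12.
Umeko is living and takes 1/12.
Kenji is living and takes 1/4.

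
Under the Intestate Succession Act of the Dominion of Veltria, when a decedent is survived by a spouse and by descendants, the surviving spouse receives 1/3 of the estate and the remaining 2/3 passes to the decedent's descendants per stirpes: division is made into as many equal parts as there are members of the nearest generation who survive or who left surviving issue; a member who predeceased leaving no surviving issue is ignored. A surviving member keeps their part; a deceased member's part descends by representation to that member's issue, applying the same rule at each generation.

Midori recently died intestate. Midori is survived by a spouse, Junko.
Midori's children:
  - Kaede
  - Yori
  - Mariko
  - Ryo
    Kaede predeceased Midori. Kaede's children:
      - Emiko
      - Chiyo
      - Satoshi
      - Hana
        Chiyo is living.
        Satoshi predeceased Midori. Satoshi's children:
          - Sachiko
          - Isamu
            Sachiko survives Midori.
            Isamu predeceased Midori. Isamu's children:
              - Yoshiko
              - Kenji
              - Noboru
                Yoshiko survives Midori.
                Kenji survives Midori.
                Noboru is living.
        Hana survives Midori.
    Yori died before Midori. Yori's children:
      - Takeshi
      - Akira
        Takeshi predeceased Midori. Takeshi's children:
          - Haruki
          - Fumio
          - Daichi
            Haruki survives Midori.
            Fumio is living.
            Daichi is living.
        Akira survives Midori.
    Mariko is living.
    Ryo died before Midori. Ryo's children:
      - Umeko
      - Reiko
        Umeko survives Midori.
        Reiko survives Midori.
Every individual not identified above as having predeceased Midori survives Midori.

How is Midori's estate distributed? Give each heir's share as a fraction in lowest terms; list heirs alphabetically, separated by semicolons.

Junko, as surviving spouse, takes 1/3.
The remaining 2/3 passes to Midori's descendants per stirpes.
The 2/3 is divided into 4 equal shares of 1/6 among Kaede, Yori, Mariko, Ryo.
Kaede predeceased; the 1/6 allotted to Kaede's branch passes to Kaede's issue by representation.
The 1/6 is divided into 4 equal shares of 1/24 among Emiko, Chiyo, Satoshi, Hana.
Emiko is living and takes 1/24.
Chiyo is living and takes 1/24.
Satoshi predeceased; the 1/24 allotted to Satoshi's branch passes to Satoshi's issue by representation.
The 1/24 is divided into 2 equal shares of 1/48 among Sachiko, Isamu.
Sachiko is living and takes 1/48.
Isamu predeceased; the 1/48 allotted to Isamu's branch passes to Isamu's issue by representation.
The 1/48 is divided into 3 equal shares of 1/144 among Yoshiko, Kenji, Noboru.
Yoshiko is living and takes 1/144.
Kenji is living and takes 1/144.
Noboru is living and takes 1/144.
Hana is living and takes 1/24.
Yori predeceased; the 1/6 allotted to Yori's branch passes to Yori's issue by representation.
The 1/6 is divided into 2 equal shares of 1/12 among Takeshi, Akira.
Takeshi predeceased; the 1/12 allotted to Takeshi's branch passes to Takeshi's issue by representation.
The 1/12 is divided into 3 equal shares of 1/36 among Haruki, Fumio, Daichi.
Haruki is living and takes 1/36.
Fumio is living and takes 1/36.
Daichi is living and takes 1/36.
Akira is living and takes 1/12.
Mariko is living and takes 1/6.
Ryo predeceased; the 1/6 allotted to Ryo's branch passes to Ryo's issue by representation.
The 1/6 is divided into 2 equal shares of 1/12 among Umeko, Reiko.
Umeko is living and takes 1/12.
Reiko is living and takes 1/12.

Akira 1/12; Chiyo 1/24; Daichi 1/36; Emiko 1/24; Fumio 1/36; Hana 1/24; Haruki 1/36; Junko 1/3; Kenji 1/144; Mariko 1/6; Noboru 1/144; Reiko 1/12; Sachiko 1/48; Umeko 1/12; Yoshiko 1/144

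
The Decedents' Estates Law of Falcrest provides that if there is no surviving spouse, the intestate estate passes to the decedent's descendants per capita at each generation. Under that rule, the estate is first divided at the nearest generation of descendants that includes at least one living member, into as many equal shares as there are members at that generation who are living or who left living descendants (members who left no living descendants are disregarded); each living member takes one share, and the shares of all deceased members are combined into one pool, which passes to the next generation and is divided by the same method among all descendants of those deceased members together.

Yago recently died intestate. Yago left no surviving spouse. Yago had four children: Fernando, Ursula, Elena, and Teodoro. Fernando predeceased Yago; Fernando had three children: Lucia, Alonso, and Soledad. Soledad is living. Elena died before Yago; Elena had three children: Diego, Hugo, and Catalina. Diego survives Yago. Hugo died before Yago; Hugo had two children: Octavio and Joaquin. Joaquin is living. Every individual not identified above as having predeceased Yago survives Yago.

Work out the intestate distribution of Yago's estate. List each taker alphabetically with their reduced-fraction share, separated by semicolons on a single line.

Alonso 1/12; Catalina 1/12; Diego 1/12; Joaquin 1/24; Lucia 1/12; Octavio 1/24; Soledad 1/12; Teodoro 1/4; Ursula 1/4

There is no surviving spouse, so the entire estate passes to Yago's descendants per capita at each generation.
At generation 1 (Fernando, Ursula, Elena, Teodoro) there are 4 shares of (1)/4 = 1/4 each.
Living: Ursula and Teodoro — each takes 1/4.
Deceased: Fernando and Elena. Their combined 1/2 is pooled and carried to generation 2.
At generation 2 (Lucia, Alonso, Soledad, Diego, Hugo, Catalina) there are 6 shares of (1/2)/6 = 1/12 each.
Living: Lucia, Alonso, Soledad, Diego, and Catalina — each takes 1/12.
Deceased: Hugo. That 1/12 share is carried to generation 3.
At generation 3 (Octavio, Joaquin) there are 2 shares of (1/12)/2 = 1/24 each.
Living: Octavio and Joaquin — each takes 1/24.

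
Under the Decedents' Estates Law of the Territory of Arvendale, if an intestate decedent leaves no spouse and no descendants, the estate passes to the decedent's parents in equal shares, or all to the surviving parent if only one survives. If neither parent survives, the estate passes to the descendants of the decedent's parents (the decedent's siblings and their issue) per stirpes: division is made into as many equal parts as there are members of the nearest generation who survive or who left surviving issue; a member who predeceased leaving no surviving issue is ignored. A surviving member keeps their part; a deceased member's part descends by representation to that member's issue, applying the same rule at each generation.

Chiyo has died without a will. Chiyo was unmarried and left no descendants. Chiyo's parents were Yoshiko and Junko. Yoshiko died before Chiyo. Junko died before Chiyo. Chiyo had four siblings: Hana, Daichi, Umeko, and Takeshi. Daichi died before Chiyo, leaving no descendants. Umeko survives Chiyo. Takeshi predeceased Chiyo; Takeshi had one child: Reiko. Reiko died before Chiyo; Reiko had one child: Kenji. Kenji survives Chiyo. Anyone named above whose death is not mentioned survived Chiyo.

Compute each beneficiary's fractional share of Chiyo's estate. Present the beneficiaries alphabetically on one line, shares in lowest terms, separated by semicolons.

Hana 1/3; Kenji 1/3; Umeko 1/3

Neither parent survives and there are no descendants, so the estate passes to Chiyo's siblings and their issue per stirpes.
Daichi left no surviving issue, so that branch lapses and is disregarded.
The estate is divided into 3 equal shares of 1/3 among Hana, Umeko, Takeshi.
Hana is living and takes 1/3.
Umeko is living and takes 1/3.
Takeshi predeceased; the 1/3 allotted to Takeshi's branch passes to Takeshi's issue by representation.
Reiko's line is the sole branch at this level, so the full 1/3 passes to Reiko's issue by representation.
Kenji is the sole taker at this level and receives the full 1/3.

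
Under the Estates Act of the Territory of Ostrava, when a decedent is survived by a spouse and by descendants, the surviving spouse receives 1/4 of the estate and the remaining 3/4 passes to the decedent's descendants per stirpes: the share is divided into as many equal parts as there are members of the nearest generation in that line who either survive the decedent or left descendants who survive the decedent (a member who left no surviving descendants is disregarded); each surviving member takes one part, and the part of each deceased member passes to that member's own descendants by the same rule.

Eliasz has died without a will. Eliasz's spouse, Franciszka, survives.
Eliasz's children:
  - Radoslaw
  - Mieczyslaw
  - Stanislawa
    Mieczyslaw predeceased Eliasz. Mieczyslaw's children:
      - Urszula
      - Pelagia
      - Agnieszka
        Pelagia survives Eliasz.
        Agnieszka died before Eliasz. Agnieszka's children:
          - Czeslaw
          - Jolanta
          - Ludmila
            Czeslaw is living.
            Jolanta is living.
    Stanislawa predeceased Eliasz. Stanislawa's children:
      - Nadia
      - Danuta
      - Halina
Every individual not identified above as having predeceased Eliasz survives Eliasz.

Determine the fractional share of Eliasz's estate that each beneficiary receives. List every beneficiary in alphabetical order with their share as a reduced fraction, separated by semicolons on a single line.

Czeslaw 1/36; Danuta 1/12; Franciszka 1/4; Halina 1/12; Jolanta 1/36; Ludmila 1/36; Nadia 1/12; Pelagia 1/12; Radoslaw 1/4; Urszula 1/12

Franciszka, as surviving spouse, takes 1/4.
The remaining 3/4 passes to Eliasz's descendants per stirpes.
The 3/4 is divided into 3 equal shares of 1/4 among Radoslaw, Mieczyslaw, Stanislawa.
Radoslaw is living and takes 1/4.
Mieczyslaw predeceased; the 1/4 allotted to Mieczyslaw's branch passes to Mieczyslaw's issue by representation.
The 1/4 is divided into 3 equal shares of 1/12 among Urszula, Pelagia, Agnieszka.
Urszula is living and takes 1/12.
Pelagia is living and takes 1/12.
Agnieszka predeceased; the 1/12 allotted to Agnieszka's branch passes to Agnieszka's issue by representation.
The 1/12 is divided into 3 equal shares of 1/36 among Czeslaw, Jolanta, Ludmila.
Czeslaw is living and takes 1/36.
Jolanta is living and takes 1/36.
Ludmila is living and takes 1/36.
Stanislawa predeceased; the 1/4 allotted to Stanislawa's branch passes to Stanislawa's issue by representation.
The 1/4 is divided into 3 equal shares of 1/12 among Nadia, Danuta, Halina.
Nadia is living and takes 1/12.
Danuta is living and takes 1/12.
Halina is living and takes 1/12.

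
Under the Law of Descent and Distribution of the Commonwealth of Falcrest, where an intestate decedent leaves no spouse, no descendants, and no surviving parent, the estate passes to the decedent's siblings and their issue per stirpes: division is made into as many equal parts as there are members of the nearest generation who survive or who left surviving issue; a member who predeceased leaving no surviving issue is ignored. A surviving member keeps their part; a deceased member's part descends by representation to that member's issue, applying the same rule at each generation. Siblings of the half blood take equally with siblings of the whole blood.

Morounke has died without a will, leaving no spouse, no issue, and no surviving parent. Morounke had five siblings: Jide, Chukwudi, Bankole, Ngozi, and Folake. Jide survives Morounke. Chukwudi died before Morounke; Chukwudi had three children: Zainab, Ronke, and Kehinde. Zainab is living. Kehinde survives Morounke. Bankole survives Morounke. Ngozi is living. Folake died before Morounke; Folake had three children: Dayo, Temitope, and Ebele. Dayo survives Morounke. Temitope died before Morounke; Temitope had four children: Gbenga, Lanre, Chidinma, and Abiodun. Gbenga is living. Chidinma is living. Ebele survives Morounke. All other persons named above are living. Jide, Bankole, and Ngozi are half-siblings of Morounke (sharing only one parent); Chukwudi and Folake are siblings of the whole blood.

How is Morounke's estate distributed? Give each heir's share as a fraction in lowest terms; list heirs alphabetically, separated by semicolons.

No spouse, descendants, or parent survives, so the estate passes to Morounke's siblings per stirpes.
Half-blood and whole-blood siblings take equally under the stated rule.
The estate is divided into 5 equal shares of 1/5 among Jide, Chukwudi, Bankole, Ngozi, Folake.
Jide is living and takes 1/5.
Chukwudi predeceased; the 1/5 allotted to Chukwudi's branch passes to Chukwudi's issue by representation.
The 1/5 is divided into 3 equal shares of 1/15 among Zainab, Ronke, Kehinde.
Zainab is living and takes 1/15.
Ronke is living and takes 1/15.
Kehinde is living and takes 1/15.
Bankole is living and takes 1/5.
Ngozi is living and takes 1/5.
Folake predeceased; the 1/5 allotted to Folake's branch passes to Folake's issue by representation.
The 1/5 is divided into 3 equal shares of 1/15 among Dayo, Temitope, Ebele.
Dayo is living and takes 1/15.
Temitope predeceased; the 1/15 allotted to Temitope's branch passes to Temitope's issue by representation.
The 1/15 is divided into 4 equal shares of 1/60 among Gbenga, Lanre, Chidinma, Abiodun.
Gbenga is living and takes 1/60.
Lanre is living and takes 1/60.
Chidinma is living and takes 1/60.
Abiodun is living and takes 1/60.
Ebele is living and takes 1/15.

Abiodun 1/60; Bankole 1/5; Chidinma 1/60; Dayo 1/15; Ebele 1/15; Gbenga 1/60; Jide 1/5; Kehinde 1/15; Lanre 1/60; Ngozi 1/5; Ronke 1/15; Zainab 1/15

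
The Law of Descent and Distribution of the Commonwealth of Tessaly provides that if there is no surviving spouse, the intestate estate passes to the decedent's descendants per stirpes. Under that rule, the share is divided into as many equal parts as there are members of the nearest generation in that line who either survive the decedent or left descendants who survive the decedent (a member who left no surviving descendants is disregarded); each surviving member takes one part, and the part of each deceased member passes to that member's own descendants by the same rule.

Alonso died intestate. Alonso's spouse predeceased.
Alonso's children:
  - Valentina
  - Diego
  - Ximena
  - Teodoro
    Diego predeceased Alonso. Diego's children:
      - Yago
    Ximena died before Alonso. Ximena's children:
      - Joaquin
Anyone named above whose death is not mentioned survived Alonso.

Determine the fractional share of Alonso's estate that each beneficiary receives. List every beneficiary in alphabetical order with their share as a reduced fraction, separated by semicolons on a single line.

Joaquin 1/4; Teodoro 1/4; Valentina 1/4; Yago 1/4

There is no surviving spouse, so the entire estate passes to Alonso's descendants per stirpes.
The estate is divided into 4 equal shares of 1/4 among Valentina, Diego, Ximena, Teodoro.
Valentina is living and takes 1/4.
Diego predeceased; the 1/4 allotted to Diego's branch passes to Diego's issue by representation.
Yago is the sole taker at this level and receives the full 1/4.
Ximena predeceased; the 1/4 allotted to Ximena's branch passes to Ximena's issue by representation.
Joaquin is the sole taker at this level and receives the full 1/4.
Teodoro is living and takes 1/4.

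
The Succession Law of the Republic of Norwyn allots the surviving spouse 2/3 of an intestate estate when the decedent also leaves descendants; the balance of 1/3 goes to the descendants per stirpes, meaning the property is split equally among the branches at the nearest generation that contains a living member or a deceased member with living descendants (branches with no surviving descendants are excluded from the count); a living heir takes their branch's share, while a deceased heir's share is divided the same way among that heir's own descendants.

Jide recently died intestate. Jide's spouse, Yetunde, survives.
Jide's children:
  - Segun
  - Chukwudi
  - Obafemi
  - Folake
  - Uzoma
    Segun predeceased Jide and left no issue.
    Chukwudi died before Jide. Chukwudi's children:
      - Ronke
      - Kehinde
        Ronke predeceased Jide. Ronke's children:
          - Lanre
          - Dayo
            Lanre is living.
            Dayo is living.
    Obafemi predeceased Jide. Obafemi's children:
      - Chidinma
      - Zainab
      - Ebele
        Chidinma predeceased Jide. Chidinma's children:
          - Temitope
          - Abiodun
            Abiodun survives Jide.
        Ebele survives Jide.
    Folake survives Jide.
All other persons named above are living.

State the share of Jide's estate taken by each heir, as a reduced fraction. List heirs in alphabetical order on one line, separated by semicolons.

Yetunde, as surviving spouse, takes 2/3.
The remaining 1/3 passes to Jide's descendants per stirpes.
Segun left no surviving issue, so that branch lapses and is disregarded.
The 1/3 is divided into 4 equal shares of 1/12 among Chukwudi, Obafemi, Folake, Uzoma.
Chukwudi predeceased; the 1/12 allotted to Chukwudi's branch passes to Chukwudi's issue by representation.
The 1/12 is divided into 2 equal shares of 1/24 among Ronke, Kehinde.
Ronke predeceased; the 1/24 allotted to Ronke's branch passes to Ronke's issue by representation.
The 1/24 is divided into 2 equal shares of 1/48 among Lanre, Dayo.
Lanre is living and takes 1/48.
Dayo is living and takes 1/48.
Kehinde is living and takes 1/24.
Obafemi predeceased; the 1/12 allotted to Obafemi's branch passes to Obafemi's issue by representation.
The 1/12 is divided into 3 equal shares of 1/36 among Chidinma, Zainab, Ebele.
Chidinma predeceased; the 1/36 allotted to Chidinma's branch passes to Chidinma's issue by representation.
The 1/36 is divided into 2 equal shares of 1/72 among Temitope, Abiodun.
Temitope is living and takes 1/72.
Abiodun is living and takes 1/72.
Zainab is living and takes 1/36.
Ebele is living and takes 1/36.
Folake is living and takes 1/12.
Uzoma is living and takes 1/12.

Abiodun 1/72; Dayo 1/48; Ebele 1/36; Folake 1/12; Kehinde 1/24; Lanre 1/48; Temitope 1/72; Uzoma 1/12; Yetunde 2/3; Zainab 1/36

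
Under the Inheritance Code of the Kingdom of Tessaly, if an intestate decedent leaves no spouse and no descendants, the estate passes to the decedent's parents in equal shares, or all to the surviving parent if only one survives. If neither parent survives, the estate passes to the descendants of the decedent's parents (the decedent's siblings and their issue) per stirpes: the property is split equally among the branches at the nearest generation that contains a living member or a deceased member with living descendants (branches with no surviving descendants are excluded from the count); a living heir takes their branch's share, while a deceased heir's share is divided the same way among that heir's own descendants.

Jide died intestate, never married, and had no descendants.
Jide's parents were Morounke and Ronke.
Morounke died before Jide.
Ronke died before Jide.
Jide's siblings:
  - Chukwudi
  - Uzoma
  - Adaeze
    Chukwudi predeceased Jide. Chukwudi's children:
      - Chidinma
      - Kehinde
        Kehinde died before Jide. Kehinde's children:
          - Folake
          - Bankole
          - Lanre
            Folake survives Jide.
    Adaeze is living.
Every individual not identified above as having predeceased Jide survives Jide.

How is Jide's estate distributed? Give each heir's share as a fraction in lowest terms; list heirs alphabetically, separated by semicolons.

Neither parent survives and there are no descendants, so the estate passes to Jide's siblings and their issue per stirpes.
The estate is divided into 3 equal shares of 1/3 among Chukwudi, Uzoma, Adaeze.
Chukwudi predeceased; the 1/3 allotted to Chukwudi's branch passes to Chukwudi's issue by representation.
The 1/3 is divided into 2 equal shares of 1/6 among Chidinma, Kehinde.
Chidinma is living and takes 1/6.
Kehinde predeceased; the 1/6 allotted to Kehinde's branch passes to Kehinde's issue by representation.
The 1/6 is divided into 3 equal shares of 1/18 among Folake, Bankole, Lanre.
Folake is living and takes 1/18.
Bankole is living and takes 1/18.
Lanre is living and takes 1/18.
Uzoma is living and takes 1/3.
Adaeze is living and takes 1/3.

Adaeze 1/3; Bankole 1/18; Chidinma 1/6; Folake 1/18; Lanre 1/18; Uzoma 1/3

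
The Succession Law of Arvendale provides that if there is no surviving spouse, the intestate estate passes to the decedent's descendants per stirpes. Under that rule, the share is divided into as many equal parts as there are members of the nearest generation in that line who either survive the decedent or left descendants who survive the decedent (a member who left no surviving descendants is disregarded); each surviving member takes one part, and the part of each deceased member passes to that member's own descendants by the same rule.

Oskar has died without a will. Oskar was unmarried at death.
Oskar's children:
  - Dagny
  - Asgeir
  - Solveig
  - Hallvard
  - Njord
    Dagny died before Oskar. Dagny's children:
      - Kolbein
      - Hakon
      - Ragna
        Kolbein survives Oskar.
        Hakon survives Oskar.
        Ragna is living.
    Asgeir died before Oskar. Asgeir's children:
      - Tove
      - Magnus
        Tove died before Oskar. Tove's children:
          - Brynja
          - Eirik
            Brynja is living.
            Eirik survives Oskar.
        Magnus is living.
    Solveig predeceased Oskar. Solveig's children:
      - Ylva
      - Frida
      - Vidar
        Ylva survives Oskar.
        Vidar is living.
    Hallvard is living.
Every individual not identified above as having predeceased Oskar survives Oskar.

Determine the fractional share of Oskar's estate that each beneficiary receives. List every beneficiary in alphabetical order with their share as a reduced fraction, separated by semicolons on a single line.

Brynja 1/20; Eirik 1/20; Frida 1/15; Hakon 1/15; Hallvard 1/5; Kolbein 1/15; Magnus 1/10; Njord 1/5; Ragna 1/15; Vidar 1/15; Ylva 1/15

There is no surviving spouse, so the entire estate passes to Oskar's descendants per stirpes.
The estate is divided into 5 equal shares of 1/5 among Dagny, Asgeir, Solveig, Hallvard, Njord.
Dagny predeceased; the 1/5 allotted to Dagny's branch passes to Dagny's issue by representation.
The 1/5 is divided into 3 equal shares of 1/15 among Kolbein, Hakon, Ragna.
Kolbein is living and takes 1/15.
Hakon is living and takes 1/15.
Ragna is living and takes 1/15.
Asgeir predeceased; the 1/5 allotted to Asgeir's branch passes to Asgeir's issue by representation.
The 1/5 is divided into 2 equal shares of 1/10 among Tove, Magnus.
Tove predeceased; the 1/10 allotted to Tove's branch passes to Tove's issue by representation.
The 1/10 is divided into 2 equal shares of 1/20 among Brynja, Eirik.
Brynja is living and takes 1/20.
Eirik is living and takes 1/20.
Magnus is living and takes 1/10.
Solveig predeceased; the 1/5 allotted to Solveig's branch passes to Solveig's issue by representation.
The 1/5 is divided into 3 equal shares of 1/15 among Ylva, Frida, Vidar.
Ylva is living and takes 1/15.
Frida is living and takes 1/15.
Vidar is living and takes 1/15.
Hallvard is living and takes 1/5.
Njord is living and takes 1/5.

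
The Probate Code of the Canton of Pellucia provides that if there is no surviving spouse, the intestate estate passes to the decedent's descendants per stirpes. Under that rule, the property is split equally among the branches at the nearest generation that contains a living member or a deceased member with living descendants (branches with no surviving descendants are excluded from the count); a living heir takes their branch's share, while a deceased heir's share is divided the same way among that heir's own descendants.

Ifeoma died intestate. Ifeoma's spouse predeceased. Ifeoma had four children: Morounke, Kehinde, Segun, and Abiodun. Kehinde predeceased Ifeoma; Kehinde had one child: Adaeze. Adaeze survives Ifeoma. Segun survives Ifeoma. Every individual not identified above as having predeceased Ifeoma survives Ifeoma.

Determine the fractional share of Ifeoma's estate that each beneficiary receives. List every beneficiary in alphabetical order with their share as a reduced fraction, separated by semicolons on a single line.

Abiodun 1/4; Adaeze 1/4; Morounke 1/4; Segun 1/4

There is no surviving spouse, so the entire estate passes to Ifeoma's descendants per stirpes.
The estate is divided into 4 equal shares of 1/4 among Morounke, Kehinde, Segun, Abiodun.
Morounke is living and takes 1/4.
Kehinde predeceased; the 1/4 allotted to Kehinde's branch passes to Kehinde's issue by representation.
Adaeze is the sole taker at this level and receives the full 1/4.
Segun is living and takes 1/4.
Abiodun is living and takes 1/4.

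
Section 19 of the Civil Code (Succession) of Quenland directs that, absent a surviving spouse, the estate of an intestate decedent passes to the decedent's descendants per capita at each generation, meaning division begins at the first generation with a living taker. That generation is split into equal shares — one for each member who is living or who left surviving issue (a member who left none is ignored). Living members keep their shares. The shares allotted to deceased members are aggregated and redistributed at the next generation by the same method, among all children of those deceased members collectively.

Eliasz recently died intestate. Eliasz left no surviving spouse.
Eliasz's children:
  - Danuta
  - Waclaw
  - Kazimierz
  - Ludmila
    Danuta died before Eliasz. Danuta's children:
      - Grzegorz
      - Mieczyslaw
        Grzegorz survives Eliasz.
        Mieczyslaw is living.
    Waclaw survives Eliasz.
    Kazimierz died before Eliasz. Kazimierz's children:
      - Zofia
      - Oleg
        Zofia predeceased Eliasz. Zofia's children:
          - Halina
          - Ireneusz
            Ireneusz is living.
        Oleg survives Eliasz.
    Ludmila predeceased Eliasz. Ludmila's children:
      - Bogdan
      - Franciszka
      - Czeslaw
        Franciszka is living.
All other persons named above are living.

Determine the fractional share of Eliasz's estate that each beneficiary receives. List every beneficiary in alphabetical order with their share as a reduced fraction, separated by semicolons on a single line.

There is no surviving spouse, so the entire estate passes to Eliasz's descendants per capita at each generation.
At generation 1 (Danuta, Waclaw, Kazimierz, Ludmila) there are 4 shares of (1)/4 = 1/4 each.
Living: Waclaw — each takes 1/4.
Deceased: Danuta, Kazimierz, and Ludmila. Their combined 3/4 is pooled and carried to generation 2.
At generation 2 (Grzegorz, Mieczyslaw, Zofia, Oleg, Bogdan, Franciszka, Czeslaw) there are 7 shares of (3/4)/7 = 3/28 each.
Living: Grzegorz, Mieczyslaw, Oleg, Bogdan, Franciszka, and Czeslaw — each takes 3/28.
Deceased: Zofia. That 3/28 share is carried to generation 3.
At generation 3 (Halina, Ireneusz) there are 2 shares of (3/28)/2 = 3/56 each.
Living: Halina and Ireneusz — each takes 3/56.

Bogdan 3/28; Czeslaw 3/28; Franciszka 3/28; Grzegorz 3/28; Halina 3/56; Ireneusz 3/56; Mieczyslaw 3/28; Oleg 3/28; Waclaw 1/4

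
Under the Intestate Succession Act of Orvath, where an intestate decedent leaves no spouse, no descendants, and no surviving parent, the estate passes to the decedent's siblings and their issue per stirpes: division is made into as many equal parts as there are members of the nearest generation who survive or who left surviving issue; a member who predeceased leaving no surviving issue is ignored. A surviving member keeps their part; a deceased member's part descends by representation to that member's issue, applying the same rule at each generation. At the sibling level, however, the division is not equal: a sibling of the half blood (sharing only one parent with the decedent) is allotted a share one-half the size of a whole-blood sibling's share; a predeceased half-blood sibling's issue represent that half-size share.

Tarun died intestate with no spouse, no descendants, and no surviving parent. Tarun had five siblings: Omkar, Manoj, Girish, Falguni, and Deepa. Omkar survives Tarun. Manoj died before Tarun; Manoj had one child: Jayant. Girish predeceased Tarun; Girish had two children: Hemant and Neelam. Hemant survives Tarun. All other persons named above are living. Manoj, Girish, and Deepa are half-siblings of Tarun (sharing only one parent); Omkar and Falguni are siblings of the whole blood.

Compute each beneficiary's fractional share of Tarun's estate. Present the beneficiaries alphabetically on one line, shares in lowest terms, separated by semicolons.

No spouse, descendants, or parent survives, so the estate passes to Tarun's siblings per stirpes.
Half-blood siblings count for one-half the weight of whole-blood siblings at the initial division.
Dividing 1 in proportion to weights (total weight 7/2): Omkar (weight 1) → 2/7; Manoj (weight 1/2) → 1/7; Girish (weight 1/2) → 1/7; Falguni (weight 1) → 2/7; Deepa (weight 1/2) → 1/7.
Omkar is living and takes 2/7.
Manoj predeceased; the 1/7 allotted to Manoj's branch passes to Manoj's issue by representation.
Jayant is the sole taker at this level and receives the full 1/7.
Girish predeceased; the 1/7 allotted to Girish's branch passes to Girish's issue by representation.
The 1/7 is divided into 2 equal shares of 1/14 among Hemant, Neelam.
Hemant is living and takes 1/14.
Neelam is living and takes 1/14.
Falguni is living and takes 2/7.
Deepa is living and takes 1/7.

Deepa 1/7; Falguni 2/7; Hemant 1/14; Jayant 1/7; Neelam 1/14; Omkar 2/7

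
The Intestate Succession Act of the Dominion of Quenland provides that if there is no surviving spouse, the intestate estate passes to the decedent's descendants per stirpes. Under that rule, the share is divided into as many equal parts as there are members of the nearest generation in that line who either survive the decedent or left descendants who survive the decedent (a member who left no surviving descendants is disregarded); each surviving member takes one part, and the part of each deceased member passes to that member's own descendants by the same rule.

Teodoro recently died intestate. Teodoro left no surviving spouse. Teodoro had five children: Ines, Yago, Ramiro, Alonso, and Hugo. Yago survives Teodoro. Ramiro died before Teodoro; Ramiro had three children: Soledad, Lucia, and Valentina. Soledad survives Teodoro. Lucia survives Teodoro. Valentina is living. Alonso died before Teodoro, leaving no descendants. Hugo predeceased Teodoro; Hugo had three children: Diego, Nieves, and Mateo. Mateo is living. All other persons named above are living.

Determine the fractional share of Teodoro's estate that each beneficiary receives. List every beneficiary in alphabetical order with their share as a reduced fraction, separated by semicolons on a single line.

Diego 1/12; Ines 1/4; Lucia 1/12; Mateo 1/12; Nieves 1/12; Soledad 1/12; Valentina 1/12; Yago 1/4

There is no surviving spouse, so the entire estate passes to Teodoro's descendants per stirpes.
Alonso left no surviving issue, so that branch lapses and is disregarded.
The estate is divided into 4 equal shares of 1/4 among Ines, Yago, Ramiro, Hugo.
Ines is living and takes 1/4.
Yago is living and takes 1/4.
Ramiro predeceased; the 1/4 allotted to Ramiro's branch passes to Ramiro's issue by representation.
The 1/4 is divided into 3 equal shares of 1/12 among Soledad, Lucia, Valentina.
Soledad is living and takes 1/12.
Lucia is living and takes 1/12.
Valentina is living and takes 1/12.
Hugo predeceased; the 1/4 allotted to Hugo's branch passes to Hugo's issue by representation.
The 1/4 is divided into 3 equal shares of 1/12 among Diego, Nieves, Mateo.
Diego is living and takes 1/12.
Nieves is living and takes 1/12.
Mateo is living and takes 1/12.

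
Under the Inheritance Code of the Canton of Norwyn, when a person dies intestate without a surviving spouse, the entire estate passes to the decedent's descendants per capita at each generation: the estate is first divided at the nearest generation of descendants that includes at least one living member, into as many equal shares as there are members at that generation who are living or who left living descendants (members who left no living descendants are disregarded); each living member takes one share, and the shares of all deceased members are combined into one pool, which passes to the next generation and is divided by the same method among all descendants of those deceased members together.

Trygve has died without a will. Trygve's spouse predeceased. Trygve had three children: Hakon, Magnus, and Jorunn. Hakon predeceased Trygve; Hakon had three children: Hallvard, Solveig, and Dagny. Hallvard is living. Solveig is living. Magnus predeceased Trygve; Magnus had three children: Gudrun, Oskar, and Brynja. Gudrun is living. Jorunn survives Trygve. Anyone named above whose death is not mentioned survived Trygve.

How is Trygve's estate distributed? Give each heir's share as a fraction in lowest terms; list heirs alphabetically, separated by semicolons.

Brynja 1/9; Dagny 1/9; Gudrun 1/9; Hallvard 1/9; Jorunn 1/3; Oskar 1/9; Solveig 1/9

There is no surviving spouse, so the entire estate passes to Trygve's descendants per capita at each generation.
At generation 1 (Hakon, Magnus, Jorunn) there are 3 shares of (1)/3 = 1/3 each.
Living: Jorunn — each takes 1/3.
Deceased: Hakon and Magnus. Their combined 2/3 is pooled and carried to generation 2.
At generation 2 (Hallvard, Solveig, Dagny, Gudrun, Oskar, Brynja) there are 6 shares of (2/3)/6 = 1/9 each.
Living: Hallvard, Solveig, Dagny, Gudrun, Oskar, and Brynja — each takes 1/9.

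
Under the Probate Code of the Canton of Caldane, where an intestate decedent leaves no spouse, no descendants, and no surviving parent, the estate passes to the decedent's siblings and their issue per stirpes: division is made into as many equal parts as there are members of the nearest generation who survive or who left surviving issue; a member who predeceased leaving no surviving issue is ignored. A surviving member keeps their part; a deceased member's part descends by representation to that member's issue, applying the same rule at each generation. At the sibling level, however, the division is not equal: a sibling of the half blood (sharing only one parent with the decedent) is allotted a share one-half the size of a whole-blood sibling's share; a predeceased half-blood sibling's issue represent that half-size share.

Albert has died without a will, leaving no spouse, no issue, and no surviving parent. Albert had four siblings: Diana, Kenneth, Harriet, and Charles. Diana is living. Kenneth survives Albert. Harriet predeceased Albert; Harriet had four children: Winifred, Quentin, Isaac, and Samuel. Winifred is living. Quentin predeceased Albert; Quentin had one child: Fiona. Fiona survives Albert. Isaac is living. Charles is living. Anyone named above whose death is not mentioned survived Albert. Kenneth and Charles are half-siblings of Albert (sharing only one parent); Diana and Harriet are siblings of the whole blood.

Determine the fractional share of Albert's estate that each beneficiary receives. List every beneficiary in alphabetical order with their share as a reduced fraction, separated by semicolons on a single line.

Charles 1/6; Diana 1/3; Fiona 1/12; Isaac 1/12; Kenneth 1/6; Samuel 1/12; Winifred 1/12

No spouse, descendants, or parent survives, so the estate passes to Albert's siblings per stirpes.
Half-blood siblings count for one-half the weight of whole-blood siblings at the initial division.
Dividing 1 in proportion to weights (total weight 3): Diana (weight 1) → 1/3; Kenneth (weight 1/2) → 1/6; Harriet (weight 1) → 1/3; Charles (weight 1/2) → 1/6.
Diana is living and takes 1/3.
Kenneth is living and takes 1/6.
Harriet predeceased; the 1/3 allotted to Harriet's branch passes to Harriet's issue by representation.
The 1/3 is divided into 4 equal shares of 1/12 among Winifred, Quentin, Isaac, Samuel.
Winifred is living and takes 1/12.
Quentin predeceased; the 1/12 allotted to Quentin's branch passes to Quentin's issue by representation.
Fiona is the sole taker at this level and receives the full 1/12.
Isaac is living and takes 1/12.
Samuel is living and takes 1/12.
Charles is living and takes 1/6.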